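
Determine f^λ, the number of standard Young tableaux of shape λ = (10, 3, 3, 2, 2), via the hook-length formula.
# SYT of shape (10, 3, 3, 2, 2) = 18418752

Hook-length formula: f^λ = n! / Π hook(c), product over all cells c of the Young diagram. For λ = (10, 3, 3, 2, 2), n = 20 boxes. Hook lengths by row (left-to-right, top-to-bottom): [14, 13, 10, 7, 6, 5, 4, 3, 2, 1]; [6, 5, 2]; [5, 4, 1]; [3, 2]; [2, 1]. Product of hooks = 132088320000. So f^λ = 20! / 132088320000 = 2432902008176640000 / 132088320000 = 18418752.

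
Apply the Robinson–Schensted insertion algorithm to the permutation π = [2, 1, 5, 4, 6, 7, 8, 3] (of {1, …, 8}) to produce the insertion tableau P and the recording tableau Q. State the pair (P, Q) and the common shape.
P = [1, 3, 6, 7, 8] / [2, 4] / [5];  Q = [1, 3, 5, 6, 7] / [2, 4] / [8];  common shape = (5, 2, 1)

Row-insert the values π_1, π_2, … into P one at a time, bumping the leftmost entry strictly greater than the inserted value down to the next row. The recording tableau Q records, in position (i, j), the step at which that cell was added to P.
  Insert 2 (step 1): P = [2];  Q = [1]
  Insert 1 (step 2): P = [1] / [2];  Q = [1] / [2]
  Insert 5 (step 3): P = [1, 5] / [2];  Q = [1, 3] / [2]
  Insert 4 (step 4): P = [1, 4] / [2, 5];  Q = [1, 3] / [2, 4]
  Insert 6 (step 5): P = [1, 4, 6] / [2, 5];  Q = [1, 3, 5] / [2, 4]
  Insert 7 (step 6): P = [1, 4, 6, 7] / [2, 5];  Q = [1, 3, 5, 6] / [2, 4]
  Insert 8 (step 7): P = [1, 4, 6, 7, 8] / [2, 5];  Q = [1, 3, 5, 6, 7] / [2, 4]
  Insert 3 (step 8): P = [1, 3, 6, 7, 8] / [2, 4] / [5];  Q = [1, 3, 5, 6, 7] / [2, 4] / [8]
Final shape: (5, 2, 1).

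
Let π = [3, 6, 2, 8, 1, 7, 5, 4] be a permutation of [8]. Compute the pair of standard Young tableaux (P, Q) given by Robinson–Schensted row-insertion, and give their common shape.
P = [1, 4, 7] / [2, 5] / [3, 6] / [8];  Q = [1, 2, 4] / [3, 6] / [5, 7] / [8];  common shape = (3, 2, 2, 1)

Row-insert the values π_1, π_2, … into P one at a time, bumping the leftmost entry strictly greater than the inserted value down to the next row. The recording tableau Q records, in position (i, j), the step at which that cell was added to P.
  Insert 3 (step 1): P = [3];  Q = [1]
  Insert 6 (step 2): P = [3, 6];  Q = [1, 2]
  Insert 2 (step 3): P = [2, 6] / [3];  Q = [1, 2] / [3]
  Insert 8 (step 4): P = [2, 6, 8] / [3];  Q = [1, 2, 4] / [3]
  Insert 1 (step 5): P = [1, 6, 8] / [2] / [3];  Q = [1, 2, 4] / [3] / [5]
  Insert 7 (step 6): P = [1, 6, 7] / [2, 8] / [3];  Q = [1, 2, 4] / [3, 6] / [5]
  Insert 5 (step 7): P = [1, 5, 7] / [2, 6] / [3, 8];  Q = [1, 2, 4] / [3, 6] / [5, 7]
  Insert 4 (step 8): P = [1, 4, 7] / [2, 5] / [3, 6] / [8];  Q = [1, 2, 4] / [3, 6] / [5, 7] / [8]
Final shape: (3, 2, 2, 1).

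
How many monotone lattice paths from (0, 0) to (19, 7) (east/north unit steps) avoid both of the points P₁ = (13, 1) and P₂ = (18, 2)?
Number of paths = 644228

Inclusion–exclusion. Total paths: C(26, 19) = 657800. Through P₁: C(14, 13)·C(12, 6) = 12936. Through P₂: C(20, 18)·C(6, 1) = 1140. Since P₁ is strictly southwest of P₂, a monotone path through both must visit P₁ then P₂; paths through both = C(14, 13)·C(6, 5)·C(6, 1) = 504. Avoid both = 657800 − 12936 − 1140 + 504 = 644228.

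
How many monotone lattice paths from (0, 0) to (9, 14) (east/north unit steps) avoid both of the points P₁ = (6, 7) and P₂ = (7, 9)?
Number of paths = 479138

Inclusion–exclusion. Total paths: C(23, 9) = 817190. Through P₁: C(13, 6)·C(10, 3) = 205920. Through P₂: C(16, 7)·C(7, 2) = 240240. Since P₁ is strictly southwest of P₂, a monotone path through both must visit P₁ then P₂; paths through both = C(13, 6)·C(3, 1)·C(7, 2) = 108108. Avoid both = 817190 − 205920 − 240240 + 108108 = 479138.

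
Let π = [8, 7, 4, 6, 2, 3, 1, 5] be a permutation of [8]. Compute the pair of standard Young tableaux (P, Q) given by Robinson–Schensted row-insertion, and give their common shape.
P = [1, 3, 5] / [2, 6] / [4] / [7] / [8];  Q = [1, 4, 8] / [2, 6] / [3] / [5] / [7];  common shape = (3, 2, 1, 1, 1)

Row-insert the values π_1, π_2, … into P one at a time, bumping the leftmost entry strictly greater than the inserted value down to the next row. The recording tableau Q records, in position (i, j), the step at which that cell was added to P.
  Insert 8 (step 1): P = [8];  Q = [1]
  Insert 7 (step 2): P = [7] / [8];  Q = [1] / [2]
  Insert 4 (step 3): P = [4] / [7] / [8];  Q = [1] / [2] / [3]
  Insert 6 (step 4): P = [4, 6] / [7] / [8];  Q = [1, 4] / [2] / [3]
  Insert 2 (step 5): P = [2, 6] / [4] / [7] / [8];  Q = [1, 4] / [2] / [3] / [5]
  Insert 3 (step 6): P = [2, 3] / [4, 6] / [7] / [8];  Q = [1, 4] / [2, 6] / [3] / [5]
  Insert 1 (step 7): P = [1, 3] / [2, 6] / [4] / [7] / [8];  Q = [1, 4] / [2, 6] / [3] / [5] / [7]
  Insert 5 (step 8): P = [1, 3, 5] / [2, 6] / [4] / [7] / [8];  Q = [1, 4, 8] / [2, 6] / [3] / [5] / [7]
Final shape: (3, 2, 1, 1, 1).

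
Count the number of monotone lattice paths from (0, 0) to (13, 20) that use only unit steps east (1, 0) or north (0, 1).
Number of paths = 573166440

A monotone lattice path from (0, 0) to (13, 20) consists of 13 east steps and 20 north steps in some order, so it is determined by which 13 of the 33 steps are east. The count is C(33, 13) = 573166440.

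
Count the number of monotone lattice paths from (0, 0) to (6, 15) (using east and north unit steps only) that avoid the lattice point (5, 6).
Number of paths = 49644

Total paths from (0, 0) to (6, 15): C(21, 6) = 54264. Paths through (5, 6): (paths (0, 0) → (5, 6)) × (paths (5, 6) → (6, 15)) = C(11, 5) · C(10, 1) = 462 · 10 = 4620. Avoidance count = 54264 − 4620 = 49644.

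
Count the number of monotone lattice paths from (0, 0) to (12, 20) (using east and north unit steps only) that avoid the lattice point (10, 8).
Number of paths = 221810862

Total paths from (0, 0) to (12, 20): C(32, 12) = 225792840. Paths through (10, 8): (paths (0, 0) → (10, 8)) × (paths (10, 8) → (12, 20)) = C(18, 10) · C(14, 2) = 43758 · 91 = 3981978. Avoidance count = 225792840 − 3981978 = 221810862.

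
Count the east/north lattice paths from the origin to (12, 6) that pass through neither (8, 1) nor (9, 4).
Number of paths = 10640

Inclusion–exclusion. Total paths: C(18, 12) = 18564. Through P₁: C(9, 8)·C(9, 4) = 1134. Through P₂: C(13, 9)·C(5, 3) = 7150. Since P₁ is strictly southwest of P₂, a monotone path through both must visit P₁ then P₂; paths through both = C(9, 8)·C(4, 1)·C(5, 3) = 360. Avoid both = 18564 − 1134 − 7150 + 360 = 10640.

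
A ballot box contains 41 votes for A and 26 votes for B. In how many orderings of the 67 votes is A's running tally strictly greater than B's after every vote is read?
Strict-lead orderings = 605225888816998680

Total orderings of the 67 votes with 41 for A: C(67, 41) = 2703342303382594104. By the Bertrand ballot formula (Cycle Lemma / reflection principle), the number of orderings in which A is strictly ahead of B throughout is (p − q)/(p + q) · C(p + q, p) = (41 − 26)/(41 + 26) · 2703342303382594104 = 605225888816998680.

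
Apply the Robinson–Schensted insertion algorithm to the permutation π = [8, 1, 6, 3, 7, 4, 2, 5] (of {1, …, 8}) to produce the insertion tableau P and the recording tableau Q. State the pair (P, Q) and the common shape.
P = [1, 2, 4, 5] / [3, 7] / [6] / [8];  Q = [1, 3, 5, 8] / [2, 6] / [4] / [7];  common shape = (4, 2, 1, 1)

Row-insert the values π_1, π_2, … into P one at a time, bumping the leftmost entry strictly greater than the inserted value down to the next row. The recording tableau Q records, in position (i, j), the step at which that cell was added to P.
  Insert 8 (step 1): P = [8];  Q = [1]
  Insert 1 (step 2): P = [1] / [8];  Q = [1] / [2]
  Insert 6 (step 3): P = [1, 6] / [8];  Q = [1, 3] / [2]
  Insert 3 (step 4): P = [1, 3] / [6] / [8];  Q = [1, 3] / [2] / [4]
  Insert 7 (step 5): P = [1, 3, 7] / [6] / [8];  Q = [1, 3, 5] / [2] / [4]
  Insert 4 (step 6): P = [1, 3, 4] / [6, 7] / [8];  Q = [1, 3, 5] / [2, 6] / [4]
  Insert 2 (step 7): P = [1, 2, 4] / [3, 7] / [6] / [8];  Q = [1, 3, 5] / [2, 6] / [4] / [7]
  Insert 5 (step 8): P = [1, 2, 4, 5] / [3, 7] / [6] / [8];  Q = [1, 3, 5, 8] / [2, 6] / [4] / [7]
Final shape: (4, 2, 1, 1).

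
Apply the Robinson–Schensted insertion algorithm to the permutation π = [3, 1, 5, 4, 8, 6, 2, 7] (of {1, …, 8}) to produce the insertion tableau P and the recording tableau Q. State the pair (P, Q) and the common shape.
P = [1, 2, 6, 7] / [3, 4, 8] / [5];  Q = [1, 3, 5, 8] / [2, 4, 6] / [7];  common shape = (4, 3, 1)

Row-insert the values π_1, π_2, … into P one at a time, bumping the leftmost entry strictly greater than the inserted value down to the next row. The recording tableau Q records, in position (i, j), the step at which that cell was added to P.
  Insert 3 (step 1): P = [3];  Q = [1]
  Insert 1 (step 2): P = [1] / [3];  Q = [1] / [2]
  Insert 5 (step 3): P = [1, 5] / [3];  Q = [1, 3] / [2]
  Insert 4 (step 4): P = [1, 4] / [3, 5];  Q = [1, 3] / [2, 4]
  Insert 8 (step 5): P = [1, 4, 8] / [3, 5];  Q = [1, 3, 5] / [2, 4]
  Insert 6 (step 6): P = [1, 4, 6] / [3, 5, 8];  Q = [1, 3, 5] / [2, 4, 6]
  Insert 2 (step 7): P = [1, 2, 6] / [3, 4, 8] / [5];  Q = [1, 3, 5] / [2, 4, 6] / [7]
  Insert 7 (step 8): P = [1, 2, 6, 7] / [3, 4, 8] / [5];  Q = [1, 3, 5, 8] / [2, 4, 6] / [7]
Final shape: (4, 3, 1).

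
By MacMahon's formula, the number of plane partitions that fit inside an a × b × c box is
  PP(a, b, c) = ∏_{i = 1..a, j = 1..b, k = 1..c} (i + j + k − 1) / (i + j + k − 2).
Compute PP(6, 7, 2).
PP(6, 7, 2) = 736164

Evaluate the triple product over i = 1..6, j = 1..7, k = 1..2. The factors are (2/1) · (3/2) · (3/2) · (4/3) · (4/3) · (5/4) · (5/4) · (6/5) · … (84 factors total). The numerators and denominators telescope so the product is an integer; carrying out the multiplication exactly gives PP(6, 7, 2) = 736164.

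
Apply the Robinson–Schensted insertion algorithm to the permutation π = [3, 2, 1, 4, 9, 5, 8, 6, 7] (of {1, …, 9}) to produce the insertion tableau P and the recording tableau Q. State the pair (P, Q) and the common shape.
P = [1, 4, 5, 6, 7] / [2, 8] / [3, 9];  Q = [1, 4, 5, 7, 9] / [2, 6] / [3, 8];  common shape = (5, 2, 2)

Row-insert the values π_1, π_2, … into P one at a time, bumping the leftmost entry strictly greater than the inserted value down to the next row. The recording tableau Q records, in position (i, j), the step at which that cell was added to P.
  Insert 3 (step 1): P = [3];  Q = [1]
  Insert 2 (step 2): P = [2] / [3];  Q = [1] / [2]
  Insert 1 (step 3): P = [1] / [2] / [3];  Q = [1] / [2] / [3]
  Insert 4 (step 4): P = [1, 4] / [2] / [3];  Q = [1, 4] / [2] / [3]
  Insert 9 (step 5): P = [1, 4, 9] / [2] / [3];  Q = [1, 4, 5] / [2] / [3]
  Insert 5 (step 6): P = [1, 4, 5] / [2, 9] / [3];  Q = [1, 4, 5] / [2, 6] / [3]
  Insert 8 (step 7): P = [1, 4, 5, 8] / [2, 9] / [3];  Q = [1, 4, 5, 7] / [2, 6] / [3]
  Insert 6 (step 8): P = [1, 4, 5, 6] / [2, 8] / [3, 9];  Q = [1, 4, 5, 7] / [2, 6] / [3, 8]
  Insert 7 (step 9): P = [1, 4, 5, 6, 7] / [2, 8] / [3, 9];  Q = [1, 4, 5, 7, 9] / [2, 6] / [3, 8]
Final shape: (5, 2, 2).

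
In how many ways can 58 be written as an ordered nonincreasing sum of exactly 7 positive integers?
p(58, 7 parts) = 19928

Partitions of n into exactly k parts are in bijection with partitions of n − k into at most k parts (subtract 1 from each part). So p(58, exactly 7) = p(51, parts ≤ 7). Computing via the recurrence p(m, j) = p(m, j−1) + p(m−j, j) gives 19928.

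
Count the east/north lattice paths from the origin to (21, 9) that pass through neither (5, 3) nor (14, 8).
Number of paths = 8467558

Inclusion–exclusion. Total paths: C(30, 21) = 14307150. Through P₁: C(8, 5)·C(22, 16) = 4178328. Through P₂: C(22, 14)·C(8, 7) = 2558160. Since P₁ is strictly southwest of P₂, a monotone path through both must visit P₁ then P₂; paths through both = C(8, 5)·C(14, 9)·C(8, 7) = 896896. Avoid both = 14307150 − 4178328 − 2558160 + 896896 = 8467558.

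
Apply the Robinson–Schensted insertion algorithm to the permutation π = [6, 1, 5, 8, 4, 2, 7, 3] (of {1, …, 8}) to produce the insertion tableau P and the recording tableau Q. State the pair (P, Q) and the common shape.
P = [1, 2, 3] / [4, 7] / [5, 8] / [6];  Q = [1, 3, 4] / [2, 7] / [5, 8] / [6];  common shape = (3, 2, 2, 1)

Row-insert the values π_1, π_2, … into P one at a time, bumping the leftmost entry strictly greater than the inserted value down to the next row. The recording tableau Q records, in position (i, j), the step at which that cell was added to P.
  Insert 6 (step 1): P = [6];  Q = [1]
  Insert 1 (step 2): P = [1] / [6];  Q = [1] / [2]
  Insert 5 (step 3): P = [1, 5] / [6];  Q = [1, 3] / [2]
  Insert 8 (step 4): P = [1, 5, 8] / [6];  Q = [1, 3, 4] / [2]
  Insert 4 (step 5): P = [1, 4, 8] / [5] / [6];  Q = [1, 3, 4] / [2] / [5]
  Insert 2 (step 6): P = [1, 2, 8] / [4] / [5] / [6];  Q = [1, 3, 4] / [2] / [5] / [6]
  Insert 7 (step 7): P = [1, 2, 7] / [4, 8] / [5] / [6];  Q = [1, 3, 4] / [2, 7] / [5] / [6]
  Insert 3 (step 8): P = [1, 2, 3] / [4, 7] / [5, 8] / [6];  Q = [1, 3, 4] / [2, 7] / [5, 8] / [6]
Final shape: (3, 2, 2, 1).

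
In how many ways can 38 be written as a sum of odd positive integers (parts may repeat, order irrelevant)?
p_odd(38) = 864

Enumerate partitions using only odd parts via the recurrence o(n, m) = o(n, m−2) + o(n−m, m) over odd m, starting from the largest odd part ≤ n. This gives p_odd(38) = 864. (Euler's theorem: equals the count of distinct-part partitions.)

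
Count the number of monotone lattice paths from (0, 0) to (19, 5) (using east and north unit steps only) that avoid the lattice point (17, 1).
Number of paths = 42234

Total paths from (0, 0) to (19, 5): C(24, 19) = 42504. Paths through (17, 1): (paths (0, 0) → (17, 1)) × (paths (17, 1) → (19, 5)) = C(18, 17) · C(6, 2) = 18 · 15 = 270. Avoidance count = 42504 − 270 = 42234.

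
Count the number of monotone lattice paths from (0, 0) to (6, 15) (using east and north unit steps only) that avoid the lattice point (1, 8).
Number of paths = 47136

Total paths from (0, 0) to (6, 15): C(21, 6) = 54264. Paths through (1, 8): (paths (0, 0) → (1, 8)) × (paths (1, 8) → (6, 15)) = C(9, 1) · C(12, 5) = 9 · 792 = 7128. Avoidance count = 54264 − 7128 = 47136.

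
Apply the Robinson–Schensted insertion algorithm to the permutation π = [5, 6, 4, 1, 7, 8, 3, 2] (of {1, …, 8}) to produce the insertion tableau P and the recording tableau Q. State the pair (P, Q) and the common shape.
P = [1, 2, 7, 8] / [3, 6] / [4] / [5];  Q = [1, 2, 5, 6] / [3, 7] / [4] / [8];  common shape = (4, 2, 1, 1)

Row-insert the values π_1, π_2, … into P one at a time, bumping the leftmost entry strictly greater than the inserted value down to the next row. The recording tableau Q records, in position (i, j), the step at which that cell was added to P.
  Insert 5 (step 1): P = [5];  Q = [1]
  Insert 6 (step 2): P = [5, 6];  Q = [1, 2]
  Insert 4 (step 3): P = [4, 6] / [5];  Q = [1, 2] / [3]
  Insert 1 (step 4): P = [1, 6] / [4] / [5];  Q = [1, 2] / [3] / [4]
  Insert 7 (step 5): P = [1, 6, 7] / [4] / [5];  Q = [1, 2, 5] / [3] / [4]
  Insert 8 (step 6): P = [1, 6, 7, 8] / [4] / [5];  Q = [1, 2, 5, 6] / [3] / [4]
  Insert 3 (step 7): P = [1, 3, 7, 8] / [4, 6] / [5];  Q = [1, 2, 5, 6] / [3, 7] / [4]
  Insert 2 (step 8): P = [1, 2, 7, 8] / [3, 6] / [4] / [5];  Q = [1, 2, 5, 6] / [3, 7] / [4] / [8]
Final shape: (4, 2, 1, 1).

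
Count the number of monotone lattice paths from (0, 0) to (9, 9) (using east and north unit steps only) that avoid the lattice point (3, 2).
Number of paths = 31460

Total paths from (0, 0) to (9, 9): C(18, 9) = 48620. Paths through (3, 2): (paths (0, 0) → (3, 2)) × (paths (3, 2) → (9, 9)) = C(5, 3) · C(13, 6) = 10 · 1716 = 17160. Avoidance count = 48620 − 17160 = 31460.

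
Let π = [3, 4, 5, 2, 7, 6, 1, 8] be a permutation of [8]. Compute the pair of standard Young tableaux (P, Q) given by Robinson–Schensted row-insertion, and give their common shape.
P = [1, 4, 5, 6, 8] / [2, 7] / [3];  Q = [1, 2, 3, 5, 8] / [4, 6] / [7];  common shape = (5, 2, 1)

Row-insert the values π_1, π_2, … into P one at a time, bumping the leftmost entry strictly greater than the inserted value down to the next row. The recording tableau Q records, in position (i, j), the step at which that cell was added to P.
  Insert 3 (step 1): P = [3];  Q = [1]
  Insert 4 (step 2): P = [3, 4];  Q = [1, 2]
  Insert 5 (step 3): P = [3, 4, 5];  Q = [1, 2, 3]
  Insert 2 (step 4): P = [2, 4, 5] / [3];  Q = [1, 2, 3] / [4]
  Insert 7 (step 5): P = [2, 4, 5, 7] / [3];  Q = [1, 2, 3, 5] / [4]
  Insert 6 (step 6): P = [2, 4, 5, 6] / [3, 7];  Q = [1, 2, 3, 5] / [4, 6]
  Insert 1 (step 7): P = [1, 4, 5, 6] / [2, 7] / [3];  Q = [1, 2, 3, 5] / [4, 6] / [7]
  Insert 8 (step 8): P = [1, 4, 5, 6, 8] / [2, 7] / [3];  Q = [1, 2, 3, 5, 8] / [4, 6] / [7]
Final shape: (5, 2, 1).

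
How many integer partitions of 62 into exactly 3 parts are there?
p(62, 3 parts) = 320

Partitions of n into exactly k parts are in bijection with partitions of n − k into at most k parts (subtract 1 from each part). So p(62, exactly 3) = p(59, parts ≤ 3). Computing via the recurrence p(m, j) = p(m, j−1) + p(m−j, j) gives 320.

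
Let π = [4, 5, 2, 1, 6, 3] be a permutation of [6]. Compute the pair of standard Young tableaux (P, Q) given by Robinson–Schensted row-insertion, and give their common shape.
P = [1, 3, 6] / [2, 5] / [4];  Q = [1, 2, 5] / [3, 6] / [4];  common shape = (3, 2, 1)

Row-insert the values π_1, π_2, … into P one at a time, bumping the leftmost entry strictly greater than the inserted value down to the next row. The recording tableau Q records, in position (i, j), the step at which that cell was added to P.
  Insert 4 (step 1): P = [4];  Q = [1]
  Insert 5 (step 2): P = [4, 5];  Q = [1, 2]
  Insert 2 (step 3): P = [2, 5] / [4];  Q = [1, 2] / [3]
  Insert 1 (step 4): P = [1, 5] / [2] / [4];  Q = [1, 2] / [3] / [4]
  Insert 6 (step 5): P = [1, 5, 6] / [2] / [4];  Q = [1, 2, 5] / [3] / [4]
  Insert 3 (step 6): P = [1, 3, 6] / [2, 5] / [4];  Q = [1, 2, 5] / [3, 6] / [4]
Final shape: (3, 2, 1).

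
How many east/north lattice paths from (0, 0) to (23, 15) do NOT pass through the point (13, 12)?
Number of paths = 13984000760

Total paths from (0, 0) to (23, 15): C(38, 23) = 15471286560. Paths through (13, 12): (paths (0, 0) → (13, 12)) × (paths (13, 12) → (23, 15)) = C(25, 13) · C(13, 10) = 5200300 · 286 = 1487285800. Avoidance count = 15471286560 − 1487285800 = 13984000760.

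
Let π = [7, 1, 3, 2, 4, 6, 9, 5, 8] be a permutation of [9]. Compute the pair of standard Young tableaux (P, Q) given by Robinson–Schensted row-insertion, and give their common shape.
P = [1, 2, 4, 5, 8] / [3, 6, 9] / [7];  Q = [1, 3, 5, 6, 7] / [2, 8, 9] / [4];  common shape = (5, 3, 1)

Row-insert the values π_1, π_2, … into P one at a time, bumping the leftmost entry strictly greater than the inserted value down to the next row. The recording tableau Q records, in position (i, j), the step at which that cell was added to P.
  Insert 7 (step 1): P = [7];  Q = [1]
  Insert 1 (step 2): P = [1] / [7];  Q = [1] / [2]
  Insert 3 (step 3): P = [1, 3] / [7];  Q = [1, 3] / [2]
  Insert 2 (step 4): P = [1, 2] / [3] / [7];  Q = [1, 3] / [2] / [4]
  Insert 4 (step 5): P = [1, 2, 4] / [3] / [7];  Q = [1, 3, 5] / [2] / [4]
  Insert 6 (step 6): P = [1, 2, 4, 6] / [3] / [7];  Q = [1, 3, 5, 6] / [2] / [4]
  Insert 9 (step 7): P = [1, 2, 4, 6, 9] / [3] / [7];  Q = [1, 3, 5, 6, 7] / [2] / [4]
  Insert 5 (step 8): P = [1, 2, 4, 5, 9] / [3, 6] / [7];  Q = [1, 3, 5, 6, 7] / [2, 8] / [4]
  Insert 8 (step 9): P = [1, 2, 4, 5, 8] / [3, 6, 9] / [7];  Q = [1, 3, 5, 6, 7] / [2, 8, 9] / [4]
Final shape: (5, 3, 1).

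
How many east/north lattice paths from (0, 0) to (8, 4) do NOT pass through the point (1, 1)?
Number of paths = 255

Total paths from (0, 0) to (8, 4): C(12, 8) = 495. Paths through (1, 1): (paths (0, 0) → (1, 1)) × (paths (1, 1) → (8, 4)) = C(2, 1) · C(10, 7) = 2 · 120 = 240. Avoidance count = 495 − 240 = 255.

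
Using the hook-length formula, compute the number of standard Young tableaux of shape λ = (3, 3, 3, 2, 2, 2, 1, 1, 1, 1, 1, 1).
# SYT of shape (3, 3, 3, 2, 2, 2, 1, 1, 1, 1, 1, 1) = 5969040

Hook-length formula: f^λ = n! / Π hook(c), product over all cells c of the Young diagram. For λ = (3, 3, 3, 2, 2, 2, 1, 1, 1, 1, 1, 1), n = 21 boxes. Hook lengths by row (left-to-right, top-to-bottom): [14, 7, 3]; [13, 6, 2]; [12, 5, 1]; [10, 3]; [9, 2]; [8, 1]; [6]; [5]; [4]; [3]; [2]; [1]. Product of hooks = 8559323136000. So f^λ = 21! / 8559323136000 = 51090942171709440000 / 8559323136000 = 5969040.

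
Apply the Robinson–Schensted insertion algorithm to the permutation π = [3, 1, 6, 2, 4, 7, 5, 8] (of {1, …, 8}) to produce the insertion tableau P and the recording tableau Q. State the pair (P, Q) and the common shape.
P = [1, 2, 4, 5, 8] / [3, 6, 7];  Q = [1, 3, 5, 6, 8] / [2, 4, 7];  common shape = (5, 3)

Row-insert the values π_1, π_2, … into P one at a time, bumping the leftmost entry strictly greater than the inserted value down to the next row. The recording tableau Q records, in position (i, j), the step at which that cell was added to P.
  Insert 3 (step 1): P = [3];  Q = [1]
  Insert 1 (step 2): P = [1] / [3];  Q = [1] / [2]
  Insert 6 (step 3): P = [1, 6] / [3];  Q = [1, 3] / [2]
  Insert 2 (step 4): P = [1, 2] / [3, 6];  Q = [1, 3] / [2, 4]
  Insert 4 (step 5): P = [1, 2, 4] / [3, 6];  Q = [1, 3, 5] / [2, 4]
  Insert 7 (step 6): P = [1, 2, 4, 7] / [3, 6];  Q = [1, 3, 5, 6] / [2, 4]
  Insert 5 (step 7): P = [1, 2, 4, 5] / [3, 6, 7];  Q = [1, 3, 5, 6] / [2, 4, 7]
  Insert 8 (step 8): P = [1, 2, 4, 5, 8] / [3, 6, 7];  Q = [1, 3, 5, 6, 8] / [2, 4, 7]
Final shape: (5, 3).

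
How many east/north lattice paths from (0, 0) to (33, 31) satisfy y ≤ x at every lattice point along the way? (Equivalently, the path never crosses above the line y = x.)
Number of paths = 156802065535194912

By the reflection principle (André's argument), the number of monotone paths to (33, 31) with n ≤ m that never go above y = x is C(64, 33) − C(64, 34) = 1777090076065542336 − 1620288010530347424 = 156802065535194912.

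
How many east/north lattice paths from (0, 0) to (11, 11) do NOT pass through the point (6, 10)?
Number of paths = 657384

Total paths from (0, 0) to (11, 11): C(22, 11) = 705432. Paths through (6, 10): (paths (0, 0) → (6, 10)) × (paths (6, 10) → (11, 11)) = C(16, 6) · C(6, 5) = 8008 · 6 = 48048. Avoidance count = 705432 − 48048 = 657384.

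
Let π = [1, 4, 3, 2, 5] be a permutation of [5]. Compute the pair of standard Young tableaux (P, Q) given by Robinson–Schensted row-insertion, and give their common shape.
P = [1, 2, 5] / [3] / [4];  Q = [1, 2, 5] / [3] / [4];  common shape = (3, 1, 1)

Row-insert the values π_1, π_2, … into P one at a time, bumping the leftmost entry strictly greater than the inserted value down to the next row. The recording tableau Q records, in position (i, j), the step at which that cell was added to P.
  Insert 1 (step 1): P = [1];  Q = [1]
  Insert 4 (step 2): P = [1, 4];  Q = [1, 2]
  Insert 3 (step 3): P = [1, 3] / [4];  Q = [1, 2] / [3]
  Insert 2 (step 4): P = [1, 2] / [3] / [4];  Q = [1, 2] / [3] / [4]
  Insert 5 (step 5): P = [1, 2, 5] / [3] / [4];  Q = [1, 2, 5] / [3] / [4]
Final shape: (3, 1, 1).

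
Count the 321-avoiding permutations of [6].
C_6 = 132

These 321-avoiding permutations are counted by the Catalan number C_n = (1/(n + 1)) · C(2n, n). For n = 6: C_6 = (1/7) · C(12, 6) = 924/7 = 132.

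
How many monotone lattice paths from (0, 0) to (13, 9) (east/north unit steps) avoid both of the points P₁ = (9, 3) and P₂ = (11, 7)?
Number of paths = 280076

Inclusion–exclusion. Total paths: C(22, 13) = 497420. Through P₁: C(12, 9)·C(10, 4) = 46200. Through P₂: C(18, 11)·C(4, 2) = 190944. Since P₁ is strictly southwest of P₂, a monotone path through both must visit P₁ then P₂; paths through both = C(12, 9)·C(6, 2)·C(4, 2) = 19800. Avoid both = 497420 − 46200 − 190944 + 19800 = 280076.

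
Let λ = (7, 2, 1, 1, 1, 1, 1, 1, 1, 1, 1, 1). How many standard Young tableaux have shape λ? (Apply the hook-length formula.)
# SYT of shape (7, 2, 1, 1, 1, 1, 1, 1, 1, 1, 1, 1) = 184756

Hook-length formula: f^λ = n! / Π hook(c), product over all cells c of the Young diagram. For λ = (7, 2, 1, 1, 1, 1, 1, 1, 1, 1, 1, 1), n = 19 boxes. Hook lengths by row (left-to-right, top-to-bottom): [18, 7, 5, 4, 3, 2, 1]; [12, 1]; [10]; [9]; [8]; [7]; [6]; [5]; [4]; [3]; [2]; [1]. Product of hooks = 658409472000. So f^λ = 19! / 658409472000 = 121645100408832000 / 658409472000 = 184756.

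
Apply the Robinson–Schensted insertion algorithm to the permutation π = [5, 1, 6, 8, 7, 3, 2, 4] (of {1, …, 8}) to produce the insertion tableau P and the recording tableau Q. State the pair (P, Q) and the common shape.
P = [1, 2, 4] / [3, 6, 7] / [5] / [8];  Q = [1, 3, 4] / [2, 5, 8] / [6] / [7];  common shape = (3, 3, 1, 1)

Row-insert the values π_1, π_2, … into P one at a time, bumping the leftmost entry strictly greater than the inserted value down to the next row. The recording tableau Q records, in position (i, j), the step at which that cell was added to P.
  Insert 5 (step 1): P = [5];  Q = [1]
  Insert 1 (step 2): P = [1] / [5];  Q = [1] / [2]
  Insert 6 (step 3): P = [1, 6] / [5];  Q = [1, 3] / [2]
  Insert 8 (step 4): P = [1, 6, 8] / [5];  Q = [1, 3, 4] / [2]
  Insert 7 (step 5): P = [1, 6, 7] / [5, 8];  Q = [1, 3, 4] / [2, 5]
  Insert 3 (step 6): P = [1, 3, 7] / [5, 6] / [8];  Q = [1, 3, 4] / [2, 5] / [6]
  Insert 2 (step 7): P = [1, 2, 7] / [3, 6] / [5] / [8];  Q = [1, 3, 4] / [2, 5] / [6] / [7]
  Insert 4 (step 8): P = [1, 2, 4] / [3, 6, 7] / [5] / [8];  Q = [1, 3, 4] / [2, 5, 8] / [6] / [7]
Final shape: (3, 3, 1, 1).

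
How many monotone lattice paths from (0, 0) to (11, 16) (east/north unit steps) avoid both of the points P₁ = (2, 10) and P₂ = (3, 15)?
Number of paths = 12703785

Inclusion–exclusion. Total paths: C(27, 11) = 13037895. Through P₁: C(12, 2)·C(15, 9) = 330330. Through P₂: C(18, 3)·C(9, 8) = 7344. Since P₁ is strictly southwest of P₂, a monotone path through both must visit P₁ then P₂; paths through both = C(12, 2)·C(6, 1)·C(9, 8) = 3564. Avoid both = 13037895 − 330330 − 7344 + 3564 = 12703785.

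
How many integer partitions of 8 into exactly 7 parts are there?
p(8, 7 parts) = 1

Partitions of n into exactly k parts ↔ partitions of n − k into at most k parts (subtract 1 from each part). For n = 8, k = 7, the partitions are: 2+1+1+1+1+1+1. Count = 1.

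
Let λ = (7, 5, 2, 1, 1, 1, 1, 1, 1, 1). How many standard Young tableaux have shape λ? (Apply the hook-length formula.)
# SYT of shape (7, 5, 2, 1, 1, 1, 1, 1, 1, 1) = 94012380

Hook-length formula: f^λ = n! / Π hook(c), product over all cells c of the Young diagram. For λ = (7, 5, 2, 1, 1, 1, 1, 1, 1, 1), n = 21 boxes. Hook lengths by row (left-to-right, top-to-bottom): [16, 8, 6, 5, 4, 2, 1]; [13, 5, 3, 2, 1]; [9, 1]; [7]; [6]; [5]; [4]; [3]; [2]; [1]. Product of hooks = 543449088000. So f^λ = 21! / 543449088000 = 51090942171709440000 / 543449088000 = 94012380.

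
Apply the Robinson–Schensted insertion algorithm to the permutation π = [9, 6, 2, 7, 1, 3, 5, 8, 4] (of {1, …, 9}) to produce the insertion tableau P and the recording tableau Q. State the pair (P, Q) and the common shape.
P = [1, 3, 4, 8] / [2, 5] / [6, 7] / [9];  Q = [1, 4, 7, 8] / [2, 6] / [3, 9] / [5];  common shape = (4, 2, 2, 1)

Row-insert the values π_1, π_2, … into P one at a time, bumping the leftmost entry strictly greater than the inserted value down to the next row. The recording tableau Q records, in position (i, j), the step at which that cell was added to P.
  Insert 9 (step 1): P = [9];  Q = [1]
  Insert 6 (step 2): P = [6] / [9];  Q = [1] / [2]
  Insert 2 (step 3): P = [2] / [6] / [9];  Q = [1] / [2] / [3]
  Insert 7 (step 4): P = [2, 7] / [6] / [9];  Q = [1, 4] / [2] / [3]
  Insert 1 (step 5): P = [1, 7] / [2] / [6] / [9];  Q = [1, 4] / [2] / [3] / [5]
  Insert 3 (step 6): P = [1, 3] / [2, 7] / [6] / [9];  Q = [1, 4] / [2, 6] / [3] / [5]
  Insert 5 (step 7): P = [1, 3, 5] / [2, 7] / [6] / [9];  Q = [1, 4, 7] / [2, 6] / [3] / [5]
  Insert 8 (step 8): P = [1, 3, 5, 8] / [2, 7] / [6] / [9];  Q = [1, 4, 7, 8] / [2, 6] / [3] / [5]
  Insert 4 (step 9): P = [1, 3, 4, 8] / [2, 5] / [6, 7] / [9];  Q = [1, 4, 7, 8] / [2, 6] / [3, 9] / [5]
Final shape: (4, 2, 2, 1).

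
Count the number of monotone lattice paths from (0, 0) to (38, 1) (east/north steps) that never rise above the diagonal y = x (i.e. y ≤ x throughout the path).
Number of paths = 38

By the reflection principle (André's argument), the number of monotone paths to (38, 1) with n ≤ m that never go above y = x is C(39, 38) − C(39, 39) = 39 − 1 = 38.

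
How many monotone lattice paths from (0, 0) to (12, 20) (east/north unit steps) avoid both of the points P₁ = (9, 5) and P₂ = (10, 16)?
Number of paths = 144843543

Inclusion–exclusion. Total paths: C(32, 12) = 225792840. Through P₁: C(14, 9)·C(18, 3) = 1633632. Through P₂: C(26, 10)·C(6, 2) = 79676025. Since P₁ is strictly southwest of P₂, a monotone path through both must visit P₁ then P₂; paths through both = C(14, 9)·C(12, 1)·C(6, 2) = 360360. Avoid both = 225792840 − 1633632 − 79676025 + 360360 = 144843543.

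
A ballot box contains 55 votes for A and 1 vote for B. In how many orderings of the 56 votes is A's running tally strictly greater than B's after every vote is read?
Strict-lead orderings = 54

Total orderings of the 56 votes with 55 for A: C(56, 55) = 56. By the Bertrand ballot formula (Cycle Lemma / reflection principle), the number of orderings in which A is strictly ahead of B throughout is (p − q)/(p + q) · C(p + q, p) = (55 − 1)/(55 + 1) · 56 = 54.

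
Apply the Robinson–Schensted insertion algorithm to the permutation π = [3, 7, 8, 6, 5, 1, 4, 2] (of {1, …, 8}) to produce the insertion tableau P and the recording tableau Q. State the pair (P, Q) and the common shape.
P = [1, 2, 8] / [3, 4] / [5] / [6] / [7];  Q = [1, 2, 3] / [4, 7] / [5] / [6] / [8];  common shape = (3, 2, 1, 1, 1)

Row-insert the values π_1, π_2, … into P one at a time, bumping the leftmost entry strictly greater than the inserted value down to the next row. The recording tableau Q records, in position (i, j), the step at which that cell was added to P.
  Insert 3 (step 1): P = [3];  Q = [1]
  Insert 7 (step 2): P = [3, 7];  Q = [1, 2]
  Insert 8 (step 3): P = [3, 7, 8];  Q = [1, 2, 3]
  Insert 6 (step 4): P = [3, 6, 8] / [7];  Q = [1, 2, 3] / [4]
  Insert 5 (step 5): P = [3, 5, 8] / [6] / [7];  Q = [1, 2, 3] / [4] / [5]
  Insert 1 (step 6): P = [1, 5, 8] / [3] / [6] / [7];  Q = [1, 2, 3] / [4] / [5] / [6]
  Insert 4 (step 7): P = [1, 4, 8] / [3, 5] / [6] / [7];  Q = [1, 2, 3] / [4, 7] / [5] / [6]
  Insert 2 (step 8): P = [1, 2, 8] / [3, 4] / [5] / [6] / [7];  Q = [1, 2, 3] / [4, 7] / [5] / [6] / [8]
Final shape: (3, 2, 1, 1, 1).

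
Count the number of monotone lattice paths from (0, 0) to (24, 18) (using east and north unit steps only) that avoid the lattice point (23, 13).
Number of paths = 339832383450

Total paths from (0, 0) to (24, 18): C(42, 24) = 353697121050. Paths through (23, 13): (paths (0, 0) → (23, 13)) × (paths (23, 13) → (24, 18)) = C(36, 23) · C(6, 1) = 2310789600 · 6 = 13864737600. Avoidance count = 353697121050 − 13864737600 = 339832383450.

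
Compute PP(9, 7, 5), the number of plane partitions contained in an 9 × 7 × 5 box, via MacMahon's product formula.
PP(9, 7, 5) = 2424984388825856

Evaluate the triple product over i = 1..9, j = 1..7, k = 1..5. The factors are (2/1) · (3/2) · (4/3) · (5/4) · (6/5) · (3/2) · (4/3) · (5/4) · … (315 factors total). The numerators and denominators telescope so the product is an integer; carrying out the multiplication exactly gives PP(9, 7, 5) = 2424984388825856.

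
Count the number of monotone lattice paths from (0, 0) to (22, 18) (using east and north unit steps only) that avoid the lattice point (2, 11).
Number of paths = 113310995460

Total paths from (0, 0) to (22, 18): C(40, 22) = 113380261800. Paths through (2, 11): (paths (0, 0) → (2, 11)) × (paths (2, 11) → (22, 18)) = C(13, 2) · C(27, 20) = 78 · 888030 = 69266340. Avoidance count = 113380261800 − 69266340 = 113310995460.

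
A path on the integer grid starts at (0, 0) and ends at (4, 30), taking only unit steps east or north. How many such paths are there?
Number of paths = 46376

A monotone lattice path from (0, 0) to (4, 30) consists of 4 east steps and 30 north steps in some order, so it is determined by which 4 of the 34 steps are east. The count is C(34, 4) = 46376.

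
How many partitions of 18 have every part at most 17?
p(18, parts ≤ 17) = 384

Use the recurrence p(n, m) = p(n, m−1) + p(n−m, m): either the largest part is < m (count p(n, m−1)) or the largest part is exactly m (remove one copy of m, count p(n−m, m)). With p(0, ·) = 1 this gives p(18, parts ≤ 17) = 384. (By conjugating Young diagrams, this also counts partitions of 18 into at most 17 parts.)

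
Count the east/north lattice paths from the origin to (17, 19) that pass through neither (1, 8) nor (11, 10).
Number of paths = 6717784935

Inclusion–exclusion. Total paths: C(36, 17) = 8597496600. Through P₁: C(9, 1)·C(27, 16) = 117341055. Through P₂: C(21, 11)·C(15, 6) = 1765343580. Since P₁ is strictly southwest of P₂, a monotone path through both must visit P₁ then P₂; paths through both = C(9, 1)·C(12, 10)·C(15, 6) = 2972970. Avoid both = 8597496600 − 117341055 − 1765343580 + 2972970 = 6717784935.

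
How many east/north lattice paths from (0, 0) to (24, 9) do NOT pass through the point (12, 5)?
Number of paths = 27304940

Total paths from (0, 0) to (24, 9): C(33, 24) = 38567100. Paths through (12, 5): (paths (0, 0) → (12, 5)) × (paths (12, 5) → (24, 9)) = C(17, 12) · C(16, 12) = 6188 · 1820 = 11262160. Avoidance count = 38567100 − 11262160 = 27304940.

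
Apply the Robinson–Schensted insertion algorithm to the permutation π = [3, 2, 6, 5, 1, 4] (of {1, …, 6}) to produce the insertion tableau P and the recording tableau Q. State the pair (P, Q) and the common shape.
P = [1, 4] / [2, 5] / [3, 6];  Q = [1, 3] / [2, 4] / [5, 6];  common shape = (2, 2, 2)

Row-insert the values π_1, π_2, … into P one at a time, bumping the leftmost entry strictly greater than the inserted value down to the next row. The recording tableau Q records, in position (i, j), the step at which that cell was added to P.
  Insert 3 (step 1): P = [3];  Q = [1]
  Insert 2 (step 2): P = [2] / [3];  Q = [1] / [2]
  Insert 6 (step 3): P = [2, 6] / [3];  Q = [1, 3] / [2]
  Insert 5 (step 4): P = [2, 5] / [3, 6];  Q = [1, 3] / [2, 4]
  Insert 1 (step 5): P = [1, 5] / [2, 6] / [3];  Q = [1, 3] / [2, 4] / [5]
  Insert 4 (step 6): P = [1, 4] / [2, 5] / [3, 6];  Q = [1, 3] / [2, 4] / [5, 6]
Final shape: (2, 2, 2).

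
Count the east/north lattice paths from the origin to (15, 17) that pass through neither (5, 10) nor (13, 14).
Number of paths = 321602226

Inclusion–exclusion. Total paths: C(32, 15) = 565722720. Through P₁: C(15, 5)·C(17, 10) = 58402344. Through P₂: C(27, 13)·C(5, 2) = 200583000. Since P₁ is strictly southwest of P₂, a monotone path through both must visit P₁ then P₂; paths through both = C(15, 5)·C(12, 8)·C(5, 2) = 14864850. Avoid both = 565722720 − 58402344 − 200583000 + 14864850 = 321602226.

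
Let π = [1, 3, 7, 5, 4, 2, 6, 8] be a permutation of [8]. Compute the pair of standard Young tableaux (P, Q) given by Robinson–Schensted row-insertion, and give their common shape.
P = [1, 2, 4, 6, 8] / [3] / [5] / [7];  Q = [1, 2, 3, 7, 8] / [4] / [5] / [6];  common shape = (5, 1, 1, 1)

Row-insert the values π_1, π_2, … into P one at a time, bumping the leftmost entry strictly greater than the inserted value down to the next row. The recording tableau Q records, in position (i, j), the step at which that cell was added to P.
  Insert 1 (step 1): P = [1];  Q = [1]
  Insert 3 (step 2): P = [1, 3];  Q = [1, 2]
  Insert 7 (step 3): P = [1, 3, 7];  Q = [1, 2, 3]
  Insert 5 (step 4): P = [1, 3, 5] / [7];  Q = [1, 2, 3] / [4]
  Insert 4 (step 5): P = [1, 3, 4] / [5] / [7];  Q = [1, 2, 3] / [4] / [5]
  Insert 2 (step 6): P = [1, 2, 4] / [3] / [5] / [7];  Q = [1, 2, 3] / [4] / [5] / [6]
  Insert 6 (step 7): P = [1, 2, 4, 6] / [3] / [5] / [7];  Q = [1, 2, 3, 7] / [4] / [5] / [6]
  Insert 8 (step 8): P = [1, 2, 4, 6, 8] / [3] / [5] / [7];  Q = [1, 2, 3, 7, 8] / [4] / [5] / [6]
Final shape: (5, 1, 1, 1).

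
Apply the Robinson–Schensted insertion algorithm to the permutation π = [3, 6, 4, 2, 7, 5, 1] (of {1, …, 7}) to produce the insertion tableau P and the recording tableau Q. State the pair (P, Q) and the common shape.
P = [1, 4, 5] / [2, 7] / [3] / [6];  Q = [1, 2, 5] / [3, 6] / [4] / [7];  common shape = (3, 2, 1, 1)

Row-insert the values π_1, π_2, … into P one at a time, bumping the leftmost entry strictly greater than the inserted value down to the next row. The recording tableau Q records, in position (i, j), the step at which that cell was added to P.
  Insert 3 (step 1): P = [3];  Q = [1]
  Insert 6 (step 2): P = [3, 6];  Q = [1, 2]
  Insert 4 (step 3): P = [3, 4] / [6];  Q = [1, 2] / [3]
  Insert 2 (step 4): P = [2, 4] / [3] / [6];  Q = [1, 2] / [3] / [4]
  Insert 7 (step 5): P = [2, 4, 7] / [3] / [6];  Q = [1, 2, 5] / [3] / [4]
  Insert 5 (step 6): P = [2, 4, 5] / [3, 7] / [6];  Q = [1, 2, 5] / [3, 6] / [4]
  Insert 1 (step 7): P = [1, 4, 5] / [2, 7] / [3] / [6];  Q = [1, 2, 5] / [3, 6] / [4] / [7]
Final shape: (3, 2, 1, 1).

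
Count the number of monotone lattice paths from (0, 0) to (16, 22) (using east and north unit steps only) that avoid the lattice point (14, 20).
Number of paths = 13888120590

Total paths from (0, 0) to (16, 22): C(38, 16) = 22239974430. Paths through (14, 20): (paths (0, 0) → (14, 20)) × (paths (14, 20) → (16, 22)) = C(34, 14) · C(4, 2) = 1391975640 · 6 = 8351853840. Avoidance count = 22239974430 − 8351853840 = 13888120590.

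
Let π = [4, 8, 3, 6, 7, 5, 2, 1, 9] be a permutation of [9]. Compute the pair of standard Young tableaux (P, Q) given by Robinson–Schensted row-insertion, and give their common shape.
P = [1, 5, 7, 9] / [2, 6] / [3] / [4] / [8];  Q = [1, 2, 5, 9] / [3, 4] / [6] / [7] / [8];  common shape = (4, 2, 1, 1, 1)

Row-insert the values π_1, π_2, … into P one at a time, bumping the leftmost entry strictly greater than the inserted value down to the next row. The recording tableau Q records, in position (i, j), the step at which that cell was added to P.
  Insert 4 (step 1): P = [4];  Q = [1]
  Insert 8 (step 2): P = [4, 8];  Q = [1, 2]
  Insert 3 (step 3): P = [3, 8] / [4];  Q = [1, 2] / [3]
  Insert 6 (step 4): P = [3, 6] / [4, 8];  Q = [1, 2] / [3, 4]
  Insert 7 (step 5): P = [3, 6, 7] / [4, 8];  Q = [1, 2, 5] / [3, 4]
  Insert 5 (step 6): P = [3, 5, 7] / [4, 6] / [8];  Q = [1, 2, 5] / [3, 4] / [6]
  Insert 2 (step 7): P = [2, 5, 7] / [3, 6] / [4] / [8];  Q = [1, 2, 5] / [3, 4] / [6] / [7]
  Insert 1 (step 8): P = [1, 5, 7] / [2, 6] / [3] / [4] / [8];  Q = [1, 2, 5] / [3, 4] / [6] / [7] / [8]
  Insert 9 (step 9): P = [1, 5, 7, 9] / [2, 6] / [3] / [4] / [8];  Q = [1, 2, 5, 9] / [3, 4] / [6] / [7] / [8]
Final shape: (4, 2, 1, 1, 1).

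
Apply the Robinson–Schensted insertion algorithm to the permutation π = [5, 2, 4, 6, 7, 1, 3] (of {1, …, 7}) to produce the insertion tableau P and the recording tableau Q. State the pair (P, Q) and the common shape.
P = [1, 3, 6, 7] / [2, 4] / [5];  Q = [1, 3, 4, 5] / [2, 7] / [6];  common shape = (4, 2, 1)

Row-insert the values π_1, π_2, … into P one at a time, bumping the leftmost entry strictly greater than the inserted value down to the next row. The recording tableau Q records, in position (i, j), the step at which that cell was added to P.
  Insert 5 (step 1): P = [5];  Q = [1]
  Insert 2 (step 2): P = [2] / [5];  Q = [1] / [2]
  Insert 4 (step 3): P = [2, 4] / [5];  Q = [1, 3] / [2]
  Insert 6 (step 4): P = [2, 4, 6] / [5];  Q = [1, 3, 4] / [2]
  Insert 7 (step 5): P = [2, 4, 6, 7] / [5];  Q = [1, 3, 4, 5] / [2]
  Insert 1 (step 6): P = [1, 4, 6, 7] / [2] / [5];  Q = [1, 3, 4, 5] / [2] / [6]
  Insert 3 (step 7): P = [1, 3, 6, 7] / [2, 4] / [5];  Q = [1, 3, 4, 5] / [2, 7] / [6]
Final shape: (4, 2, 1).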